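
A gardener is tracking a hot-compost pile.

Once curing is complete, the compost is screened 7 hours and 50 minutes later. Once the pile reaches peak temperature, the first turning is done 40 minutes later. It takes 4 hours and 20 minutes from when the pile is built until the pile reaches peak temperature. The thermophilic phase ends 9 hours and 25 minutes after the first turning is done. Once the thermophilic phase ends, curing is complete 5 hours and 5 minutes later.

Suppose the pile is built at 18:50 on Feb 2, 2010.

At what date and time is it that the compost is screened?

22:10 on Feb 3, 2010

The pile is built: 18:50 Feb 2, 2010.
The pile reaches peak temperature: 18:50 Feb 2, 2010 + 4h20m = 23:10 Feb 2, 2010.
The first turning is done: 23:10 Feb 2, 2010 + 40m = 23:50 Feb 2, 2010.
The thermophilic phase ends: 23:50 Feb 2, 2010 + 9h25m = 09:15 Feb 3, 2010.
Curing is complete: 09:15 Feb 3, 2010 + 5h05m = 14:20 Feb 3, 2010.
The compost is screened: 14:20 Feb 3, 2010 + 7h50m = 22:10 Feb 3, 2010.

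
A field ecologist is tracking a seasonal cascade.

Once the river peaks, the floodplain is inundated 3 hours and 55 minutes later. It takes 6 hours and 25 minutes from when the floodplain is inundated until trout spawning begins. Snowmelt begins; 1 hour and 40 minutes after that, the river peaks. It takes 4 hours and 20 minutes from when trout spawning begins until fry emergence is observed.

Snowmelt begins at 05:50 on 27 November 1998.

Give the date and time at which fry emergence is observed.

Snowmelt begins: 05:50 Nov 27, 1998.
The river peaks: 05:50 Nov 27, 1998 + 1h40m = 07:30 Nov 27, 1998.
The floodplain is inundated: 07:30 Nov 27, 1998 + 3h55m = 11:25 Nov 27, 1998.
Trout spawning begins: 11:25 Nov 27, 1998 + 6h25m = 17:50 Nov 27, 1998.
Fry emergence is observed: 17:50 Nov 27, 1998 + 4h20m = 22:10 Nov 27, 1998.

22:10 on 27 November 1998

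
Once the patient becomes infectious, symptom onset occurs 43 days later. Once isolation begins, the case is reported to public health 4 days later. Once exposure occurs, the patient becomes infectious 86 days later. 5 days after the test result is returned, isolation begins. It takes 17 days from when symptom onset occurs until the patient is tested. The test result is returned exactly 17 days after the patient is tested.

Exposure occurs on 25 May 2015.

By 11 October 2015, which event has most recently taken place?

Symptom onset occurs

Exposure occurs: May 25, 2015.
The patient becomes infectious: May 25, 2015 + 86 days = Aug 19, 2015.
Symptom onset occurs: Aug 19, 2015 + 43 days = Oct 1, 2015.
The patient is tested: Oct 1, 2015 + 17 days = Oct 18, 2015.
The test result is returned: Oct 18, 2015 + 17 days = Nov 4, 2015.
Isolation begins: Nov 4, 2015 + 5 days = Nov 9, 2015.
The case is reported to public health: Nov 9, 2015 + 4 days = Nov 13, 2015.
Oct 11, 2015 falls between when symptom onset occurs (Oct 1, 2015) and when the patient is tested (Oct 18, 2015).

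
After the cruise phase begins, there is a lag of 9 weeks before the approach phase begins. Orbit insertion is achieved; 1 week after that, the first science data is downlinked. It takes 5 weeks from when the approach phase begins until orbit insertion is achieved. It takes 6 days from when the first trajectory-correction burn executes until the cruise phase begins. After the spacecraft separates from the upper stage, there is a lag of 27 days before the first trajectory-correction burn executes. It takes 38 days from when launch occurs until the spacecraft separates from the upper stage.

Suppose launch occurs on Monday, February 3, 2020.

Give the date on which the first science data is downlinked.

Tuesday, July 28, 2020

Launch occurs: Feb 3, 2020.
The spacecraft separates from the upper stage: Feb 3, 2020 + 38 days = Mar 12, 2020.
The first trajectory-correction burn executes: Mar 12, 2020 + 27 days = Apr 8, 2020.
The cruise phase begins: Apr 8, 2020 + 6 days = Apr 14, 2020.
The approach phase begins: Apr 14, 2020 + 9 weeks = Jun 16, 2020.
Orbit insertion is achieved: Jun 16, 2020 + 5 weeks = Jul 21, 2020.
The first science data is downlinked: Jul 21, 2020 + 1 week = Jul 28, 2020.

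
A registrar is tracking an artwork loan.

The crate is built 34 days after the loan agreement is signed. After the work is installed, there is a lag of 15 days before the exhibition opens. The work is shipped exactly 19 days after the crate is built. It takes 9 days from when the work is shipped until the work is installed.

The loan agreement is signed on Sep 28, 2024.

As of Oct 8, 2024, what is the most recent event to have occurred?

The loan agreement is signed: Sep 28, 2024.
The crate is built: Sep 28, 2024 + 34 days = Nov 1, 2024.
The work is shipped: Nov 1, 2024 + 19 days = Nov 20, 2024.
The work is installed: Nov 20, 2024 + 9 days = Nov 29, 2024.
The exhibition opens: Nov 29, 2024 + 15 days = Dec 14, 2024.
Oct 8, 2024 falls between when the loan agreement is signed (Sep 28, 2024) and when the crate is built (Nov 1, 2024).

The loan agreement is signed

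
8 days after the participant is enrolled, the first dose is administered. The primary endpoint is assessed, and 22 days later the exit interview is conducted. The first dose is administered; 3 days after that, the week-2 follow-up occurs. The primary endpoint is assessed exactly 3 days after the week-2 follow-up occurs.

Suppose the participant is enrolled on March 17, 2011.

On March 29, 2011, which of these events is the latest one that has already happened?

The week-2 follow-up occurs

The participant is enrolled: Mar 17, 2011.
The first dose is administered: Mar 17, 2011 + 8 days = Mar 25, 2011.
The week-2 follow-up occurs: Mar 25, 2011 + 3 days = Mar 28, 2011.
The primary endpoint is assessed: Mar 28, 2011 + 3 days = Mar 31, 2011.
The exit interview is conducted: Mar 31, 2011 + 22 days = Apr 22, 2011.
Mar 29, 2011 falls between when the week-2 follow-up occurs (Mar 28, 2011) and when the primary endpoint is assessed (Mar 31, 2011).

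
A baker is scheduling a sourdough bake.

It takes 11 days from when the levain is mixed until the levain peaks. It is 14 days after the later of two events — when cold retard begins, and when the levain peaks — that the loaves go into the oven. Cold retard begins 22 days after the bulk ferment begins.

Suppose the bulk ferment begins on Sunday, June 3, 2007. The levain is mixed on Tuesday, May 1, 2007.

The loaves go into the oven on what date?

The bulk ferment begins: Jun 3, 2007.
Cold retard begins: Jun 3, 2007 + 22 days = Jun 25, 2007.
The levain is mixed: May 1, 2007.
The levain peaks: May 1, 2007 + 11 days = May 12, 2007.
Both prerequisites met — cold retard begins (Jun 25, 2007), the levain peaks (May 12, 2007); the later is Jun 25, 2007.
The loaves go into the oven: Jun 25, 2007 + 14 days = Jul 9, 2007.

Monday, July 9, 2007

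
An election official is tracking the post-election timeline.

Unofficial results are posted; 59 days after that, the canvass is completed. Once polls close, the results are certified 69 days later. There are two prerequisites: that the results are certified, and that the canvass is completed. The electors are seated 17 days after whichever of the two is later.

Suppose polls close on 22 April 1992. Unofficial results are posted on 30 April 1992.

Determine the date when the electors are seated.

Polls close: Apr 22, 1992.
The results are certified: Apr 22, 1992 + 69 days = Jun 30, 1992.
Unofficial results are posted: Apr 30, 1992.
The canvass is completed: Apr 30, 1992 + 59 days = Jun 28, 1992.
Both prerequisites met — the results are certified (Jun 30, 1992), the canvass is completed (Jun 28, 1992); the later is Jun 30, 1992.
The electors are seated: Jun 30, 1992 + 17 days = Jul 17, 1992.

17 July 1992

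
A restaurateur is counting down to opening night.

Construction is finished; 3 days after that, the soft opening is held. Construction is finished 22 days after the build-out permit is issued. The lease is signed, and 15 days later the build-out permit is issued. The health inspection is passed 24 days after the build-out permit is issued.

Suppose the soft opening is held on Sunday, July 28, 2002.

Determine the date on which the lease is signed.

Tuesday, June 18, 2002

The soft opening is held: Jul 28, 2002.
Construction is finished: Jul 28, 2002 − 3 days = Jul 25, 2002.
The build-out permit is issued: Jul 25, 2002 − 22 days = Jul 3, 2002.
The lease is signed: Jul 3, 2002 − 15 days = Jun 18, 2002.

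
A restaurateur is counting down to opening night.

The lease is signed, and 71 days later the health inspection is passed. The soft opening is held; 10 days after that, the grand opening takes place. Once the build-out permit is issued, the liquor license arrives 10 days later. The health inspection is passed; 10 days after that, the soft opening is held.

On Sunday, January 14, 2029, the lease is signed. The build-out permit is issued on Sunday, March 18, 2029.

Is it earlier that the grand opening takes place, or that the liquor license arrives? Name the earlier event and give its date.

The lease is signed: Jan 14, 2029.
The health inspection is passed: Jan 14, 2029 + 71 days = Mar 26, 2029.
The soft opening is held: Mar 26, 2029 + 10 days = Apr 5, 2029.
The grand opening takes place: Apr 5, 2029 + 10 days = Apr 15, 2029.
The build-out permit is issued: Mar 18, 2029.
The liquor license arrives: Mar 18, 2029 + 10 days = Mar 28, 2029.
Comparing: the grand opening takes place on Apr 15, 2029 vs the liquor license arrives on Mar 28, 2029. Earlier: the liquor license arrives.

The liquor license arrives — Wednesday, March 28, 2029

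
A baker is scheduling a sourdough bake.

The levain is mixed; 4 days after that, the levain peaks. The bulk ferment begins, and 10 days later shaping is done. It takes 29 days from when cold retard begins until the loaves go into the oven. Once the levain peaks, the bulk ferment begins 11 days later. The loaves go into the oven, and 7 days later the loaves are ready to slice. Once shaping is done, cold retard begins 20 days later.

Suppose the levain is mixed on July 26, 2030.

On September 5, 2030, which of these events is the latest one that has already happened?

Shaping is done

The levain is mixed: Jul 26, 2030.
The levain peaks: Jul 26, 2030 + 4 days = Jul 30, 2030.
The bulk ferment begins: Jul 30, 2030 + 11 days = Aug 10, 2030.
Shaping is done: Aug 10, 2030 + 10 days = Aug 20, 2030.
Cold retard begins: Aug 20, 2030 + 20 days = Sep 9, 2030.
The loaves go into the oven: Sep 9, 2030 + 29 days = Oct 8, 2030.
The loaves are ready to slice: Oct 8, 2030 + 7 days = Oct 15, 2030.
Sep 5, 2030 falls between when shaping is done (Aug 20, 2030) and when cold retard begins (Sep 9, 2030).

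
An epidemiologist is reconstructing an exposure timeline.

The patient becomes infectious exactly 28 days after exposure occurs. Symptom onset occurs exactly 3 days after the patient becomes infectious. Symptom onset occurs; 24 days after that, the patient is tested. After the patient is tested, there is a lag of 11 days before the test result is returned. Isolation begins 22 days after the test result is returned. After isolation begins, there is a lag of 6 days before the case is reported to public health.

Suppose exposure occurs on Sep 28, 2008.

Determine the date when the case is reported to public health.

Exposure occurs: Sep 28, 2008.
The patient becomes infectious: Sep 28, 2008 + 28 days = Oct 26, 2008.
Symptom onset occurs: Oct 26, 2008 + 3 days = Oct 29, 2008.
The patient is tested: Oct 29, 2008 + 24 days = Nov 22, 2008.
The test result is returned: Nov 22, 2008 + 11 days = Dec 3, 2008.
Isolation begins: Dec 3, 2008 + 22 days = Dec 25, 2008.
The case is reported to public health: Dec 25, 2008 + 6 days = Dec 31, 2008.

Dec 31, 2008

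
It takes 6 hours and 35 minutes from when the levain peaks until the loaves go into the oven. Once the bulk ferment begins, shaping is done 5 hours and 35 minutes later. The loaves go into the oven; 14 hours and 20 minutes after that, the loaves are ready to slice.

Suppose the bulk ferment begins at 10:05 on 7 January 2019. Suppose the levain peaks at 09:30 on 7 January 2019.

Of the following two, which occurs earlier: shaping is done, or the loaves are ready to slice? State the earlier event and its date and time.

The bulk ferment begins: 10:05 Jan 7, 2019.
Shaping is done: 10:05 Jan 7, 2019 + 5h35m = 15:40 Jan 7, 2019.
The levain peaks: 09:30 Jan 7, 2019.
The loaves go into the oven: 09:30 Jan 7, 2019 + 6h35m = 16:05 Jan 7, 2019.
The loaves are ready to slice: 16:05 Jan 7, 2019 + 14h20m = 06:25 Jan 8, 2019.
Comparing: shaping is done at 15:40 Jan 7, 2019 vs the loaves are ready to slice at 06:25 Jan 8, 2019. Earlier: shaping is done.

Shaping is done — 15:40 on 7 January 2019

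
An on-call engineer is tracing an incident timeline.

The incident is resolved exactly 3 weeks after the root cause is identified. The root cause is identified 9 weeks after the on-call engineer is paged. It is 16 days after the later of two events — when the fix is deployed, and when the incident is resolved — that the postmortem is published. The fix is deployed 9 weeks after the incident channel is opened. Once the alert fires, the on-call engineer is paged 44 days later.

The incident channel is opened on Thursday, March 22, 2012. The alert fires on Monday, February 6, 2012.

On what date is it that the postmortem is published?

Friday, June 29, 2012

The incident channel is opened: Mar 22, 2012.
The fix is deployed: Mar 22, 2012 + 9 weeks = May 24, 2012.
The alert fires: Feb 6, 2012.
The on-call engineer is paged: Feb 6, 2012 + 44 days = Mar 21, 2012.
The root cause is identified: Mar 21, 2012 + 9 weeks = May 23, 2012.
The incident is resolved: May 23, 2012 + 3 weeks = Jun 13, 2012.
Both prerequisites met — the fix is deployed (May 24, 2012), the incident is resolved (Jun 13, 2012); the later is Jun 13, 2012.
The postmortem is published: Jun 13, 2012 + 16 days = Jun 29, 2012.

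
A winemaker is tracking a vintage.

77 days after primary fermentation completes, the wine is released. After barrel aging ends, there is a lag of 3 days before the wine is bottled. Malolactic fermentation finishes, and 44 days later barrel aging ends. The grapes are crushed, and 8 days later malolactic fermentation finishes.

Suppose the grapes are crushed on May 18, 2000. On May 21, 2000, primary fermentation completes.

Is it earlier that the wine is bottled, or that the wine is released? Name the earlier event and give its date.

The wine is bottled — Jul 12, 2000

The grapes are crushed: May 18, 2000.
Malolactic fermentation finishes: May 18, 2000 + 8 days = May 26, 2000.
Barrel aging ends: May 26, 2000 + 44 days = Jul 9, 2000.
The wine is bottled: Jul 9, 2000 + 3 days = Jul 12, 2000.
Primary fermentation completes: May 21, 2000.
The wine is released: May 21, 2000 + 77 days = Aug 6, 2000.
Comparing: the wine is bottled on Jul 12, 2000 vs the wine is released on Aug 6, 2000. Earlier: the wine is bottled.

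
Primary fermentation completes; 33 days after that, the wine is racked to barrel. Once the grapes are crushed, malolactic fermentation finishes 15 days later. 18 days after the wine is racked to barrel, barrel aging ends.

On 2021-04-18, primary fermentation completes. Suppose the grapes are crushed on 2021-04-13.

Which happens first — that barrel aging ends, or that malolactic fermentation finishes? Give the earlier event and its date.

Primary fermentation completes: Apr 18, 2021.
The wine is racked to barrel: Apr 18, 2021 + 33 days = May 21, 2021.
Barrel aging ends: May 21, 2021 + 18 days = Jun 8, 2021.
The grapes are crushed: Apr 13, 2021.
Malolactic fermentation finishes: Apr 13, 2021 + 15 days = Apr 28, 2021.
Comparing: barrel aging ends on Jun 8, 2021 vs malolactic fermentation finishes on Apr 28, 2021. Earlier: malolactic fermentation finishes.

Malolactic fermentation finishes — 2021-04-28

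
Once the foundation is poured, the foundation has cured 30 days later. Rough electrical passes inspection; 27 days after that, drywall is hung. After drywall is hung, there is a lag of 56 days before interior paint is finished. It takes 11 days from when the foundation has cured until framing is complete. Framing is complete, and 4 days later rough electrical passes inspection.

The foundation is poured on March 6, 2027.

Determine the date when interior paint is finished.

July 12, 2027

The foundation is poured: Mar 6, 2027.
The foundation has cured: Mar 6, 2027 + 30 days = Apr 5, 2027.
Framing is complete: Apr 5, 2027 + 11 days = Apr 16, 2027.
Rough electrical passes inspection: Apr 16, 2027 + 4 days = Apr 20, 2027.
Drywall is hung: Apr 20, 2027 + 27 days = May 17, 2027.
Interior paint is finished: May 17, 2027 + 56 days = Jul 12, 2027.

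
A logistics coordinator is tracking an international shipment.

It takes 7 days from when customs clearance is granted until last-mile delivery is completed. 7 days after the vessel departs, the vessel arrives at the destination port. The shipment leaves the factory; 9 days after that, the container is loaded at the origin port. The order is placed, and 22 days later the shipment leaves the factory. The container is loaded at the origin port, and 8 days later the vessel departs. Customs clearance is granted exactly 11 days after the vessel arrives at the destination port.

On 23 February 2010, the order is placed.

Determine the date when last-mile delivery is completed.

The order is placed: Feb 23, 2010.
The shipment leaves the factory: Feb 23, 2010 + 22 days = Mar 17, 2010.
The container is loaded at the origin port: Mar 17, 2010 + 9 days = Mar 26, 2010.
The vessel departs: Mar 26, 2010 + 8 days = Apr 3, 2010.
The vessel arrives at the destination port: Apr 3, 2010 + 7 days = Apr 10, 2010.
Customs clearance is granted: Apr 10, 2010 + 11 days = Apr 21, 2010.
Last-mile delivery is completed: Apr 21, 2010 + 7 days = Apr 28, 2010.

28 April 2010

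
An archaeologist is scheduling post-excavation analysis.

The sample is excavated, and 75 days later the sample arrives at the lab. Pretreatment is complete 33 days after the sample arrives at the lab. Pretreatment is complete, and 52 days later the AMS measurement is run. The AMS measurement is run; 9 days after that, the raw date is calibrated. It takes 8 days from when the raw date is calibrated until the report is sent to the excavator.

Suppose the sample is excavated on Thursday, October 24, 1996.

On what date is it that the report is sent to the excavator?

The sample is excavated: Oct 24, 1996.
The sample arrives at the lab: Oct 24, 1996 + 75 days = Jan 7, 1997.
Pretreatment is complete: Jan 7, 1997 + 33 days = Feb 9, 1997.
The AMS measurement is run: Feb 9, 1997 + 52 days = Apr 2, 1997.
The raw date is calibrated: Apr 2, 1997 + 9 days = Apr 11, 1997.
The report is sent to the excavator: Apr 11, 1997 + 8 days = Apr 19, 1997.

Saturday, April 19, 1997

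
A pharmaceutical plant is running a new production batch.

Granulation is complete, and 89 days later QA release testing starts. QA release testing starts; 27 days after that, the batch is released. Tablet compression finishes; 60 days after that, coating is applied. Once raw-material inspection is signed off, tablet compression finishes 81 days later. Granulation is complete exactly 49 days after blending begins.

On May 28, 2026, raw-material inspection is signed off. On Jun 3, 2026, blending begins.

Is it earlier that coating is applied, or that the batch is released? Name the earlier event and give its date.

Coating is applied — Oct 16, 2026

Raw-material inspection is signed off: May 28, 2026.
Tablet compression finishes: May 28, 2026 + 81 days = Aug 17, 2026.
Coating is applied: Aug 17, 2026 + 60 days = Oct 16, 2026.
Blending begins: Jun 3, 2026.
Granulation is complete: Jun 3, 2026 + 49 days = Jul 22, 2026.
QA release testing starts: Jul 22, 2026 + 89 days = Oct 19, 2026.
The batch is released: Oct 19, 2026 + 27 days = Nov 15, 2026.
Comparing: coating is applied on Oct 16, 2026 vs the batch is released on Nov 15, 2026. Earlier: coating is applied.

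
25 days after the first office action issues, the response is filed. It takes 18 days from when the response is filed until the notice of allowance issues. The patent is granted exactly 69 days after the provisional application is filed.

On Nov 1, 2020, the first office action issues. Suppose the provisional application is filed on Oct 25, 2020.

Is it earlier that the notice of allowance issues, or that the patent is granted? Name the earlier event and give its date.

The first office action issues: Nov 1, 2020.
The response is filed: Nov 1, 2020 + 25 days = Nov 26, 2020.
The notice of allowance issues: Nov 26, 2020 + 18 days = Dec 14, 2020.
The provisional application is filed: Oct 25, 2020.
The patent is granted: Oct 25, 2020 + 69 days = Jan 2, 2021.
Comparing: the notice of allowance issues on Dec 14, 2020 vs the patent is granted on Jan 2, 2021. Earlier: the notice of allowance issues.

The notice of allowance issues — Dec 14, 2020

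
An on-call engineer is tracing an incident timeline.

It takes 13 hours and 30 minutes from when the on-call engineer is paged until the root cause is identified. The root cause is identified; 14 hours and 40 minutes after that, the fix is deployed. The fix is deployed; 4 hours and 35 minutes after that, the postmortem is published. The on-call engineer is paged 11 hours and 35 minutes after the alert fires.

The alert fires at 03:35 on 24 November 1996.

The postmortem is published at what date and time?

23:55 on 25 November 1996

The alert fires: 03:35 Nov 24, 1996.
The on-call engineer is paged: 03:35 Nov 24, 1996 + 11h35m = 15:10 Nov 24, 1996.
The root cause is identified: 15:10 Nov 24, 1996 + 13h30m = 04:40 Nov 25, 1996.
The fix is deployed: 04:40 Nov 25, 1996 + 14h40m = 19:20 Nov 25, 1996.
The postmortem is published: 19:20 Nov 25, 1996 + 4h35m = 23:55 Nov 25, 1996.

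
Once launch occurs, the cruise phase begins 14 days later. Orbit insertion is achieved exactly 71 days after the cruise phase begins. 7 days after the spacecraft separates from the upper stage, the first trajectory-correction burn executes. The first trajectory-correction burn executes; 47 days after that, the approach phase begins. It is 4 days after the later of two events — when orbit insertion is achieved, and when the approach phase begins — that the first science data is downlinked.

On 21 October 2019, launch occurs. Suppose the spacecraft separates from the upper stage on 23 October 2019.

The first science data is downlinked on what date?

Launch occurs: Oct 21, 2019.
The cruise phase begins: Oct 21, 2019 + 14 days = Nov 4, 2019.
Orbit insertion is achieved: Nov 4, 2019 + 71 days = Jan 14, 2020.
The spacecraft separates from the upper stage: Oct 23, 2019.
The first trajectory-correction burn executes: Oct 23, 2019 + 7 days = Oct 30, 2019.
The approach phase begins: Oct 30, 2019 + 47 days = Dec 16, 2019.
Both prerequisites met — orbit insertion is achieved (Jan 14, 2020), the approach phase begins (Dec 16, 2019); the later is Jan 14, 2020.
The first science data is downlinked: Jan 14, 2020 + 4 days = Jan 18, 2020.

18 January 2020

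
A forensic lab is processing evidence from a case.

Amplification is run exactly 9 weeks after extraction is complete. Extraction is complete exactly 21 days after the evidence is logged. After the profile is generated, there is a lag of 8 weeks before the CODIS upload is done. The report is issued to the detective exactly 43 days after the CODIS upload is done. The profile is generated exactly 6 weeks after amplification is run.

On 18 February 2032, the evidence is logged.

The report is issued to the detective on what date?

The evidence is logged: Feb 18, 2032.
Extraction is complete: Feb 18, 2032 + 21 days = Mar 10, 2032.
Amplification is run: Mar 10, 2032 + 9 weeks = May 12, 2032.
The profile is generated: May 12, 2032 + 6 weeks = Jun 23, 2032.
The CODIS upload is done: Jun 23, 2032 + 8 weeks = Aug 18, 2032.
The report is issued to the detective: Aug 18, 2032 + 43 days = Sep 30, 2032.

30 September 2032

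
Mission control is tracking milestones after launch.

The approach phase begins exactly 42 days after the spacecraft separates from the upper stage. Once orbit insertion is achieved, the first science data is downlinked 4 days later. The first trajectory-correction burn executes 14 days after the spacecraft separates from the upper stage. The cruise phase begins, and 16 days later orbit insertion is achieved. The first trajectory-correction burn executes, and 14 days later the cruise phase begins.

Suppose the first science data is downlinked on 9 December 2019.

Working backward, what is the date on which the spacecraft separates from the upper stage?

The first science data is downlinked: Dec 9, 2019.
Orbit insertion is achieved: Dec 9, 2019 − 4 days = Dec 5, 2019.
The cruise phase begins: Dec 5, 2019 − 16 days = Nov 19, 2019.
The first trajectory-correction burn executes: Nov 19, 2019 − 14 days = Nov 5, 2019.
The spacecraft separates from the upper stage: Nov 5, 2019 − 14 days = Oct 22, 2019.

22 October 2019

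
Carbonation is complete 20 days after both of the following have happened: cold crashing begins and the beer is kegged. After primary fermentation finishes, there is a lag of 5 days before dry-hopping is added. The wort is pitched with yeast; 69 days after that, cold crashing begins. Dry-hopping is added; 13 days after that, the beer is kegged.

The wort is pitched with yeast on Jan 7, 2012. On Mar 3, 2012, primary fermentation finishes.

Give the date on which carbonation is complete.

The wort is pitched with yeast: Jan 7, 2012.
Cold crashing begins: Jan 7, 2012 + 69 days = Mar 16, 2012.
Primary fermentation finishes: Mar 3, 2012.
Dry-hopping is added: Mar 3, 2012 + 5 days = Mar 8, 2012.
The beer is kegged: Mar 8, 2012 + 13 days = Mar 21, 2012.
Both prerequisites met — cold crashing begins (Mar 16, 2012), the beer is kegged (Mar 21, 2012); the later is Mar 21, 2012.
Carbonation is complete: Mar 21, 2012 + 20 days = Apr 10, 2012.

Apr 10, 2012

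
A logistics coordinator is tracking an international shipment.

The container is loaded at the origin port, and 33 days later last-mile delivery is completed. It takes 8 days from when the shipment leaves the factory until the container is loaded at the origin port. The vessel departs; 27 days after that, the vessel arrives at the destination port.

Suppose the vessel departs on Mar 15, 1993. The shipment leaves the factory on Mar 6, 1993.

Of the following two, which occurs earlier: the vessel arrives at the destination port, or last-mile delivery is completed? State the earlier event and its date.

The vessel departs: Mar 15, 1993.
The vessel arrives at the destination port: Mar 15, 1993 + 27 days = Apr 11, 1993.
The shipment leaves the factory: Mar 6, 1993.
The container is loaded at the origin port: Mar 6, 1993 + 8 days = Mar 14, 1993.
Last-mile delivery is completed: Mar 14, 1993 + 33 days = Apr 16, 1993.
Comparing: the vessel arrives at the destination port on Apr 11, 1993 vs last-mile delivery is completed on Apr 16, 1993. Earlier: the vessel arrives at the destination port.

The vessel arrives at the destination port — Apr 11, 1993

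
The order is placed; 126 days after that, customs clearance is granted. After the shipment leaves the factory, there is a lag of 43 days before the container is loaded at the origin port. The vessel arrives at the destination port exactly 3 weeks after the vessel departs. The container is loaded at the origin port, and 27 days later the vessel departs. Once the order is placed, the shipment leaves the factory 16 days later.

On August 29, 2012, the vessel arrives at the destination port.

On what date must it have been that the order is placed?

The vessel arrives at the destination port: Aug 29, 2012.
The vessel departs: Aug 29, 2012 − 3 weeks = Aug 8, 2012.
The container is loaded at the origin port: Aug 8, 2012 − 27 days = Jul 12, 2012.
The shipment leaves the factory: Jul 12, 2012 − 43 days = May 30, 2012.
The order is placed: May 30, 2012 − 16 days = May 14, 2012.

May 14, 2012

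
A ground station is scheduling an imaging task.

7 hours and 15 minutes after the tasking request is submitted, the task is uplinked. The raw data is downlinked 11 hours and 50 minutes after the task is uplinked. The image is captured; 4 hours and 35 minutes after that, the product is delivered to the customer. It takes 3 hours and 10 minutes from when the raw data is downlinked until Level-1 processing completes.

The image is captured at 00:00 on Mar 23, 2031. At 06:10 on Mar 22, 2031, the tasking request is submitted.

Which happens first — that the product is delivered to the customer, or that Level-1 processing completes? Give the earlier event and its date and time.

The image is captured: 00:00 Mar 23, 2031.
The product is delivered to the customer: 00:00 Mar 23, 2031 + 4h35m = 04:35 Mar 23, 2031.
The tasking request is submitted: 06:10 Mar 22, 2031.
The task is uplinked: 06:10 Mar 22, 2031 + 7h15m = 13:25 Mar 22, 2031.
The raw data is downlinked: 13:25 Mar 22, 2031 + 11h50m = 01:15 Mar 23, 2031.
Level-1 processing completes: 01:15 Mar 23, 2031 + 3h10m = 04:25 Mar 23, 2031.
Comparing: the product is delivered to the customer at 04:35 Mar 23, 2031 vs Level-1 processing completes at 04:25 Mar 23, 2031. Earlier: Level-1 processing completes.

Level-1 processing completes — 04:25 on Mar 23, 2031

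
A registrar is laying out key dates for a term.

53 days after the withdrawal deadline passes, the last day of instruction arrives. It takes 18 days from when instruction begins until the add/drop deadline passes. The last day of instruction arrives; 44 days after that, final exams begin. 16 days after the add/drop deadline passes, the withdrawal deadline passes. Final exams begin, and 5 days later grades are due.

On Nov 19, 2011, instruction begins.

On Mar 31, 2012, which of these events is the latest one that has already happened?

Final exams begin

Instruction begins: Nov 19, 2011.
The add/drop deadline passes: Nov 19, 2011 + 18 days = Dec 7, 2011.
The withdrawal deadline passes: Dec 7, 2011 + 16 days = Dec 23, 2011.
The last day of instruction arrives: Dec 23, 2011 + 53 days = Feb 14, 2012.
Final exams begin: Feb 14, 2012 + 44 days = Mar 29, 2012.
Grades are due: Mar 29, 2012 + 5 days = Apr 3, 2012.
Mar 31, 2012 falls between when final exams begin (Mar 29, 2012) and when grades are due (Apr 3, 2012).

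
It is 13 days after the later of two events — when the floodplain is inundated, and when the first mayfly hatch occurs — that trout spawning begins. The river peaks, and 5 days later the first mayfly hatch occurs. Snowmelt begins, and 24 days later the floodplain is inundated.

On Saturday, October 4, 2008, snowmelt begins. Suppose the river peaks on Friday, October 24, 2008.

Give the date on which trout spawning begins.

Tuesday, November 11, 2008

Snowmelt begins: Oct 4, 2008.
The floodplain is inundated: Oct 4, 2008 + 24 days = Oct 28, 2008.
The river peaks: Oct 24, 2008.
The first mayfly hatch occurs: Oct 24, 2008 + 5 days = Oct 29, 2008.
Both prerequisites met — the floodplain is inundated (Oct 28, 2008), the first mayfly hatch occurs (Oct 29, 2008); the later is Oct 29, 2008.
Trout spawning begins: Oct 29, 2008 + 13 days = Nov 11, 2008.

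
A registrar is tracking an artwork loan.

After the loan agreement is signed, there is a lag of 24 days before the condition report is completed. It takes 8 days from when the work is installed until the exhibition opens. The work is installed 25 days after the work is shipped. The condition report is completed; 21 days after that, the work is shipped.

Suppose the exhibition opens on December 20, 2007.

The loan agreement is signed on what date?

October 3, 2007

The exhibition opens: Dec 20, 2007.
The work is installed: Dec 20, 2007 − 8 days = Dec 12, 2007.
The work is shipped: Dec 12, 2007 − 25 days = Nov 17, 2007.
The condition report is completed: Nov 17, 2007 − 21 days = Oct 27, 2007.
The loan agreement is signed: Oct 27, 2007 − 24 days = Oct 3, 2007.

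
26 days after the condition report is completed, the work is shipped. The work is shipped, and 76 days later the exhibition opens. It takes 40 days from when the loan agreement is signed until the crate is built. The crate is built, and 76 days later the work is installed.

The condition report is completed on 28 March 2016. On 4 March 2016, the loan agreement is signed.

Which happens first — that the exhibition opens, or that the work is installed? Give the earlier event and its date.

The condition report is completed: Mar 28, 2016.
The work is shipped: Mar 28, 2016 + 26 days = Apr 23, 2016.
The exhibition opens: Apr 23, 2016 + 76 days = Jul 8, 2016.
The loan agreement is signed: Mar 4, 2016.
The crate is built: Mar 4, 2016 + 40 days = Apr 13, 2016.
The work is installed: Apr 13, 2016 + 76 days = Jun 28, 2016.
Comparing: the exhibition opens on Jul 8, 2016 vs the work is installed on Jun 28, 2016. Earlier: the work is installed.

The work is installed — 28 June 2016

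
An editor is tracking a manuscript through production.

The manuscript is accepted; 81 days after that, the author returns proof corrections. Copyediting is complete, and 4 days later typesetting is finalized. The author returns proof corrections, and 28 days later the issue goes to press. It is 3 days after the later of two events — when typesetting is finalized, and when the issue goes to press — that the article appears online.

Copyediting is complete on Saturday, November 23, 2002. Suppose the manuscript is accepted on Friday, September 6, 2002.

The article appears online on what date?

Copyediting is complete: Nov 23, 2002.
Typesetting is finalized: Nov 23, 2002 + 4 days = Nov 27, 2002.
The manuscript is accepted: Sep 6, 2002.
The author returns proof corrections: Sep 6, 2002 + 81 days = Nov 26, 2002.
The issue goes to press: Nov 26, 2002 + 28 days = Dec 24, 2002.
Both prerequisites met — typesetting is finalized (Nov 27, 2002), the issue goes to press (Dec 24, 2002); the later is Dec 24, 2002.
The article appears online: Dec 24, 2002 + 3 days = Dec 27, 2002.

Friday, December 27, 2002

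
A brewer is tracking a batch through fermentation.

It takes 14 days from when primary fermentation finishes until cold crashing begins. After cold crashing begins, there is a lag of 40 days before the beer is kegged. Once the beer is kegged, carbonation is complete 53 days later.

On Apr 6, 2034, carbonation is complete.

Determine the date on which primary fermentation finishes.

Carbonation is complete: Apr 6, 2034.
The beer is kegged: Apr 6, 2034 − 53 days = Feb 12, 2034.
Cold crashing begins: Feb 12, 2034 − 40 days = Jan 3, 2034.
Primary fermentation finishes: Jan 3, 2034 − 14 days = Dec 20, 2033.

Dec 20, 2033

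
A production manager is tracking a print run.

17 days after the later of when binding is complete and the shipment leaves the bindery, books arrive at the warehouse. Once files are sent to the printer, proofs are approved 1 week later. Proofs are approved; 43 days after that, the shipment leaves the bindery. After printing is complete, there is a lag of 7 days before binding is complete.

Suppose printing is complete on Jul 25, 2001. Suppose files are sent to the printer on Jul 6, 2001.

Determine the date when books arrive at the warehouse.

Printing is complete: Jul 25, 2001.
Binding is complete: Jul 25, 2001 + 7 days = Aug 1, 2001.
Files are sent to the printer: Jul 6, 2001.
Proofs are approved: Jul 6, 2001 + 1 week = Jul 13, 2001.
The shipment leaves the bindery: Jul 13, 2001 + 43 days = Aug 25, 2001.
Both prerequisites met — binding is complete (Aug 1, 2001), the shipment leaves the bindery (Aug 25, 2001); the later is Aug 25, 2001.
Books arrive at the warehouse: Aug 25, 2001 + 17 days = Sep 11, 2001.

Sep 11, 2001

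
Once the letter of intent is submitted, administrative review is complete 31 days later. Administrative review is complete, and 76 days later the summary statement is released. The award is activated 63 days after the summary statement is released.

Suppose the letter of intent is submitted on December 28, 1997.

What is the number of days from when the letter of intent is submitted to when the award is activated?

170 days

Causal path: the letter of intent is submitted → administrative review is complete → the summary statement is released → the award is activated.
Total delay along the path: 31 + 76 + 63 = 170 days.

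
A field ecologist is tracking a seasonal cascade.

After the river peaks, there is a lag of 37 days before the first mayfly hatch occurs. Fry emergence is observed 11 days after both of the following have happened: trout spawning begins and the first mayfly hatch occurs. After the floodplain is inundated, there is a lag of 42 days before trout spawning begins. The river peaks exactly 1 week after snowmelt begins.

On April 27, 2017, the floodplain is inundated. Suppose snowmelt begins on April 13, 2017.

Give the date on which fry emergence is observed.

The floodplain is inundated: Apr 27, 2017.
Trout spawning begins: Apr 27, 2017 + 42 days = Jun 8, 2017.
Snowmelt begins: Apr 13, 2017.
The river peaks: Apr 13, 2017 + 1 week = Apr 20, 2017.
The first mayfly hatch occurs: Apr 20, 2017 + 37 days = May 27, 2017.
Both prerequisites met — trout spawning begins (Jun 8, 2017), the first mayfly hatch occurs (May 27, 2017); the later is Jun 8, 2017.
Fry emergence is observed: Jun 8, 2017 + 11 days = Jun 19, 2017.

June 19, 2017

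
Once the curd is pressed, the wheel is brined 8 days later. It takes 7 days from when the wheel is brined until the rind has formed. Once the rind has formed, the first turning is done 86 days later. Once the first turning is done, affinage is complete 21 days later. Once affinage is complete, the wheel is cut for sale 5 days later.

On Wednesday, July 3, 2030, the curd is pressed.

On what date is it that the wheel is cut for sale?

Thursday, November 7, 2030

The curd is pressed: Jul 3, 2030.
The wheel is brined: Jul 3, 2030 + 8 days = Jul 11, 2030.
The rind has formed: Jul 11, 2030 + 7 days = Jul 18, 2030.
The first turning is done: Jul 18, 2030 + 86 days = Oct 12, 2030.
Affinage is complete: Oct 12, 2030 + 21 days = Nov 2, 2030.
The wheel is cut for sale: Nov 2, 2030 + 5 days = Nov 7, 2030.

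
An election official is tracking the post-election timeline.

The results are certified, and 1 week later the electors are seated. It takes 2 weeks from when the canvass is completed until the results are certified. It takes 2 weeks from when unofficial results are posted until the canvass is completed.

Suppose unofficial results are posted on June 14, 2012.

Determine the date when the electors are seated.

Unofficial results are posted: Jun 14, 2012.
The canvass is completed: Jun 14, 2012 + 2 weeks = Jun 28, 2012.
The results are certified: Jun 28, 2012 + 2 weeks = Jul 12, 2012.
The electors are seated: Jul 12, 2012 + 1 week = Jul 19, 2012.

July 19, 2012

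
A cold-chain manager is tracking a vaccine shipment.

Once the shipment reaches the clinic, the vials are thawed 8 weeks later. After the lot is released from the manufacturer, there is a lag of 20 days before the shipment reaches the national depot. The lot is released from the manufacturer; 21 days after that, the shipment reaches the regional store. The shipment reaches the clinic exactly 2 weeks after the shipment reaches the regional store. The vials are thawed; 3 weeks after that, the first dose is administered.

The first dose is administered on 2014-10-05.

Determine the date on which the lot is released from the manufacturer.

2014-06-15

The first dose is administered: Oct 5, 2014.
The vials are thawed: Oct 5, 2014 − 3 weeks = Sep 14, 2014.
The shipment reaches the clinic: Sep 14, 2014 − 8 weeks = Jul 20, 2014.
The shipment reaches the regional store: Jul 20, 2014 − 2 weeks = Jul 6, 2014.
The lot is released from the manufacturer: Jul 6, 2014 − 21 days = Jun 15, 2014.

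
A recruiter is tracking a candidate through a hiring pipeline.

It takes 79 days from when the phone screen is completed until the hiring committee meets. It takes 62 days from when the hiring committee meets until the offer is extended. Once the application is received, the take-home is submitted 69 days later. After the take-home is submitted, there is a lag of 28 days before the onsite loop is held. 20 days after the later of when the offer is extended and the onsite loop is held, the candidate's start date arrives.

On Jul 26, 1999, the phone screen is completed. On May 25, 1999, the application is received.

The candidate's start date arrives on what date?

Jan 3, 2000

The phone screen is completed: Jul 26, 1999.
The hiring committee meets: Jul 26, 1999 + 79 days = Oct 13, 1999.
The offer is extended: Oct 13, 1999 + 62 days = Dec 14, 1999.
The application is received: May 25, 1999.
The take-home is submitted: May 25, 1999 + 69 days = Aug 2, 1999.
The onsite loop is held: Aug 2, 1999 + 28 days = Aug 30, 1999.
Both prerequisites met — the offer is extended (Dec 14, 1999), the onsite loop is held (Aug 30, 1999); the later is Dec 14, 1999.
The candidate's start date arrives: Dec 14, 1999 + 20 days = Jan 3, 2000.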